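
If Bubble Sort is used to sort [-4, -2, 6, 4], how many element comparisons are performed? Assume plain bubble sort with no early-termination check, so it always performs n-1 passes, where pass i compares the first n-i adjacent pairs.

Pass 1: compare adjacent pairs (0,1)..(2,3) = 3 comparison(s), 1 swap(s) -> [-4, -2, 4, 6]
Pass 2: compare adjacent pairs (0,1)..(1,2) = 2 comparison(s), 0 swap(s) -> [-4, -2, 4, 6]
Pass 3: compare adjacent pairs (0,1)..(0,1) = 1 comparison(s), 0 swap(s) -> [-4, -2, 4, 6]
Total comparisons: 3 + 2 + 1 = 6


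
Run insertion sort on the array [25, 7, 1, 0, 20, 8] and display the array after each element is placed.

First element 25 is already 'sorted'
Insert 7: shifted 1 elements -> [7, 25, 1, 0, 20, 8]
Insert 1: shifted 2 elements -> [1, 7, 25, 0, 20, 8]
Insert 0: shifted 3 elements -> [0, 1, 7, 25, 20, 8]
Insert 20: shifted 1 elements -> [0, 1, 7, 20, 25, 8]
Insert 8: shifted 2 elements -> [0, 1, 7, 8, 20, 25]


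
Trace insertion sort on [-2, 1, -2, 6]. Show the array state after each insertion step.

First element -2 is already 'sorted'
Insert 1: shifted 0 elements -> [-2, 1, -2, 6]
Insert -2: shifted 1 elements -> [-2, -2, 1, 6]
Insert 6: shifted 0 elements -> [-2, -2, 1, 6]


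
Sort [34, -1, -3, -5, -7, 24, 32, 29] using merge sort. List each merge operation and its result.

Divide and conquer:
  Merge [34] + [-1] -> [-1, 34]
  Merge [-3] + [-5] -> [-5, -3]
  Merge [-1, 34] + [-5, -3] -> [-5, -3, -1, 34]
  Merge [-7] + [24] -> [-7, 24]
  Merge [32] + [29] -> [29, 32]
  Merge [-7, 24] + [29, 32] -> [-7, 24, 29, 32]
  Merge [-5, -3, -1, 34] + [-7, 24, 29, 32] -> [-7, -5, -3, -1, 24, 29, 32, 34]


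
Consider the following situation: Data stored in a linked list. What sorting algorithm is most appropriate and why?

Best choice: Merge sort
Reason: Merge sort doesn't require random access; can be done in O(1) extra space for linked lists


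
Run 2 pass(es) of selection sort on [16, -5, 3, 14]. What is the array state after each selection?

Pass 1: Select minimum -5 at index 1, swap -> [-5, 16, 3, 14]
Pass 2: Select minimum 3 at index 2, swap -> [-5, 3, 16, 14]


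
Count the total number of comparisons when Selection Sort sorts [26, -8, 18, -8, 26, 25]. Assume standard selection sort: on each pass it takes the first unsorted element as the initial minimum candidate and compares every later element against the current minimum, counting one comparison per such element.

Pass 1: scan indices 1..5 for the minimum = 5 comparison(s); min is -8, place at index 0 -> [-8, 26, 18, -8, 26, 25]
Pass 2: scan indices 2..5 for the minimum = 4 comparison(s); min is -8, place at index 1 -> [-8, -8, 18, 26, 26, 25]
Pass 3: scan indices 3..5 for the minimum = 3 comparison(s); min is 18, place at index 2 -> [-8, -8, 18, 26, 26, 25]
Pass 4: scan indices 4..5 for the minimum = 2 comparison(s); min is 25, place at index 3 -> [-8, -8, 18, 25, 26, 26]
Pass 5: scan indices 5..5 for the minimum = 1 comparison(s); min is 26, place at index 4 -> [-8, -8, 18, 25, 26, 26]
Selection sort always scans the whole unsorted suffix, so the count is (n-1) + (n-2) + ... + 1 = n(n-1)/2 = 6*5/2 = 15 regardless of the input order.
Total comparisons: 5 + 4 + 3 + 2 + 1 = 15


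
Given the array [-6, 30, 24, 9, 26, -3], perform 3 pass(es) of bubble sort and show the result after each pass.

After pass 1: [-6, 24, 9, 26, -3, 30] (4 swaps)
After pass 2: [-6, 9, 24, -3, 26, 30] (2 swaps)
After pass 3: [-6, 9, -3, 24, 26, 30] (1 swaps)
Total swaps: 7


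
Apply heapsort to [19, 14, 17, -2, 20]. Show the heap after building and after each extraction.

Build heap: [20, 19, 17, -2, 14]
Extract 20: [19, 14, 17, -2, 20]
Extract 19: [17, 14, -2, 19, 20]
Extract 17: [14, -2, 17, 19, 20]
Extract 14: [-2, 14, 17, 19, 20]


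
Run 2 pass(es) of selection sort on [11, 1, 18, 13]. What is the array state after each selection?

Pass 1: Select minimum 1 at index 1, swap -> [1, 11, 18, 13]
Pass 2: Select minimum 11 at index 1, swap -> [1, 11, 18, 13]


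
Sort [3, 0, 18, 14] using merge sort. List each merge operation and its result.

Divide and conquer:
  Merge [3] + [0] -> [0, 3]
  Merge [18] + [14] -> [14, 18]
  Merge [0, 3] + [14, 18] -> [0, 3, 14, 18]


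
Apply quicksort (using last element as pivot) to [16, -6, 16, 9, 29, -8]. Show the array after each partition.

Partition 1: pivot=-8 at index 0 -> [-8, -6, 16, 9, 29, 16]
Partition 2: pivot=16 at index 4 -> [-8, -6, 16, 9, 16, 29]
Partition 3: pivot=9 at index 2 -> [-8, -6, 9, 16, 16, 29]


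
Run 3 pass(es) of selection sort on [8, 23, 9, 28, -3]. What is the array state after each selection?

Pass 1: Select minimum -3 at index 4, swap -> [-3, 23, 9, 28, 8]
Pass 2: Select minimum 8 at index 4, swap -> [-3, 8, 9, 28, 23]
Pass 3: Select minimum 9 at index 2, swap -> [-3, 8, 9, 28, 23]


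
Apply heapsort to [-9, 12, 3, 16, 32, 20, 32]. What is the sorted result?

Build heap: [32, 16, 32, -9, 12, 20, 3]
Extract 32: [32, 16, 20, -9, 12, 3, 32]
Extract 32: [20, 16, 3, -9, 12, 32, 32]
Extract 20: [16, 12, 3, -9, 20, 32, 32]
Extract 16: [12, -9, 3, 16, 20, 32, 32]
Extract 12: [3, -9, 12, 16, 20, 32, 32]
Extract 3: [-9, 3, 12, 16, 20, 32, 32]


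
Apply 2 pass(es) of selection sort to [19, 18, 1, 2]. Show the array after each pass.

Pass 1: Select minimum 1 at index 2, swap -> [1, 18, 19, 2]
Pass 2: Select minimum 2 at index 3, swap -> [1, 2, 19, 18]


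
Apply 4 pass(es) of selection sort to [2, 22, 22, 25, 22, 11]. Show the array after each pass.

Pass 1: Select minimum 2 at index 0, swap -> [2, 22, 22, 25, 22, 11]
Pass 2: Select minimum 11 at index 5, swap -> [2, 11, 22, 25, 22, 22]
Pass 3: Select minimum 22 at index 2, swap -> [2, 11, 22, 25, 22, 22]
Pass 4: Select minimum 22 at index 4, swap -> [2, 11, 22, 22, 25, 22]


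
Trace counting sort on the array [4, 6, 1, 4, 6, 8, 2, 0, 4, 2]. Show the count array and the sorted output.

Count array: [1, 1, 2, 0, 3, 0, 2, 0, 1]
(count[i] = number of elements equal to i)
Cumulative count: [1, 2, 4, 4, 7, 7, 9, 9, 10]
Sorted: [0, 1, 2, 2, 4, 4, 4, 6, 6, 8]


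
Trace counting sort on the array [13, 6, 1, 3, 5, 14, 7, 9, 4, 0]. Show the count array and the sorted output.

Count array: [1, 1, 0, 1, 1, 1, 1, 1, 0, 1, 0, 0, 0, 1, 1]
(count[i] = number of elements equal to i)
Cumulative count: [1, 2, 2, 3, 4, 5, 6, 7, 7, 8, 8, 8, 8, 9, 10]
Sorted: [0, 1, 3, 4, 5, 6, 7, 9, 13, 14]


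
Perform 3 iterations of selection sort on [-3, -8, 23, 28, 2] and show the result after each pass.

Pass 1: Select minimum -8 at index 1, swap -> [-8, -3, 23, 28, 2]
Pass 2: Select minimum -3 at index 1, swap -> [-8, -3, 23, 28, 2]
Pass 3: Select minimum 2 at index 4, swap -> [-8, -3, 2, 28, 23]


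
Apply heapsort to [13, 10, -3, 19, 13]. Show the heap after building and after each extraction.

Build heap: [19, 13, -3, 10, 13]
Extract 19: [13, 13, -3, 10, 19]
Extract 13: [13, 10, -3, 13, 19]
Extract 13: [10, -3, 13, 13, 19]
Extract 10: [-3, 10, 13, 13, 19]


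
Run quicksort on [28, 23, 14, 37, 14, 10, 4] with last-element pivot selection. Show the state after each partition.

Partition 1: pivot=4 at index 0 -> [4, 23, 14, 37, 14, 10, 28]
Partition 2: pivot=28 at index 5 -> [4, 23, 14, 14, 10, 28, 37]
Partition 3: pivot=10 at index 1 -> [4, 10, 14, 14, 23, 28, 37]
Partition 4: pivot=23 at index 4 -> [4, 10, 14, 14, 23, 28, 37]
Partition 5: pivot=14 at index 3 -> [4, 10, 14, 14, 23, 28, 37]


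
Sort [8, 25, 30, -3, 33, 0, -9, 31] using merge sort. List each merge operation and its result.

Divide and conquer:
  Merge [8] + [25] -> [8, 25]
  Merge [30] + [-3] -> [-3, 30]
  Merge [8, 25] + [-3, 30] -> [-3, 8, 25, 30]
  Merge [33] + [0] -> [0, 33]
  Merge [-9] + [31] -> [-9, 31]
  Merge [0, 33] + [-9, 31] -> [-9, 0, 31, 33]
  Merge [-3, 8, 25, 30] + [-9, 0, 31, 33] -> [-9, -3, 0, 8, 25, 30, 31, 33]


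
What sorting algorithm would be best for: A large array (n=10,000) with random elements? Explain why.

Best choice: Quicksort or Mergesort
Reason: Both have O(n log n) average case; quicksort has lower constant factors


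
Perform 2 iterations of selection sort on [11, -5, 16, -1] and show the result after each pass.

Pass 1: Select minimum -5 at index 1, swap -> [-5, 11, 16, -1]
Pass 2: Select minimum -1 at index 3, swap -> [-5, -1, 16, 11]


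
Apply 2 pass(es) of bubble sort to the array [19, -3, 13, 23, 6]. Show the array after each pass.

After pass 1: [-3, 13, 19, 6, 23] (3 swaps)
After pass 2: [-3, 13, 6, 19, 23] (1 swaps)
Total swaps: 4


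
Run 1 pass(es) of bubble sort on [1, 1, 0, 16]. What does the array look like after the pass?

After pass 1: [1, 0, 1, 16] (1 swaps)
Total swaps: 1


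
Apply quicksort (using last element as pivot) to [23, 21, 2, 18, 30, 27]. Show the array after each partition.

Partition 1: pivot=27 at index 4 -> [23, 21, 2, 18, 27, 30]
Partition 2: pivot=18 at index 1 -> [2, 18, 23, 21, 27, 30]
Partition 3: pivot=21 at index 2 -> [2, 18, 21, 23, 27, 30]


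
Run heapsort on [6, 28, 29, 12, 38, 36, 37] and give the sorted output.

Build heap: [38, 28, 37, 12, 6, 36, 29]
Extract 38: [37, 28, 36, 12, 6, 29, 38]
Extract 37: [36, 28, 29, 12, 6, 37, 38]
Extract 36: [29, 28, 6, 12, 36, 37, 38]
Extract 29: [28, 12, 6, 29, 36, 37, 38]
Extract 28: [12, 6, 28, 29, 36, 37, 38]
Extract 12: [6, 12, 28, 29, 36, 37, 38]


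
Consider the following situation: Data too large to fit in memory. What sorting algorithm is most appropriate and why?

Best choice: External merge sort
Reason: Minimizes disk I/O by sequential reads/writes


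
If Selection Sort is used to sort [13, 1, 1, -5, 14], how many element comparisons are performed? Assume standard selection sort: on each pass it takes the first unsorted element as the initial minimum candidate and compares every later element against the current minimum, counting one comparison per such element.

Pass 1: scan indices 1..4 for the minimum = 4 comparison(s); min is -5, place at index 0 -> [-5, 1, 1, 13, 14]
Pass 2: scan indices 2..4 for the minimum = 3 comparison(s); min is 1, place at index 1 -> [-5, 1, 1, 13, 14]
Pass 3: scan indices 3..4 for the minimum = 2 comparison(s); min is 1, place at index 2 -> [-5, 1, 1, 13, 14]
Pass 4: scan indices 4..4 for the minimum = 1 comparison(s); min is 13, place at index 3 -> [-5, 1, 1, 13, 14]
Selection sort always scans the whole unsorted suffix, so the count is (n-1) + (n-2) + ... + 1 = n(n-1)/2 = 5*4/2 = 10 regardless of the input order.
Total comparisons: 4 + 3 + 2 + 1 = 10


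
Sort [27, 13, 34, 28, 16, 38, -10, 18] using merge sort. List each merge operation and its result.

Divide and conquer:
  Merge [27] + [13] -> [13, 27]
  Merge [34] + [28] -> [28, 34]
  Merge [13, 27] + [28, 34] -> [13, 27, 28, 34]
  Merge [16] + [38] -> [16, 38]
  Merge [-10] + [18] -> [-10, 18]
  Merge [16, 38] + [-10, 18] -> [-10, 16, 18, 38]
  Merge [13, 27, 28, 34] + [-10, 16, 18, 38] -> [-10, 13, 16, 18, 27, 28, 34, 38]


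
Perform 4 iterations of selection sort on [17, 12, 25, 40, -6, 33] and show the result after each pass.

Pass 1: Select minimum -6 at index 4, swap -> [-6, 12, 25, 40, 17, 33]
Pass 2: Select minimum 12 at index 1, swap -> [-6, 12, 25, 40, 17, 33]
Pass 3: Select minimum 17 at index 4, swap -> [-6, 12, 17, 40, 25, 33]
Pass 4: Select minimum 25 at index 4, swap -> [-6, 12, 17, 25, 40, 33]


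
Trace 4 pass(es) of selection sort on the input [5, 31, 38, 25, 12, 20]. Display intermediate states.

Pass 1: Select minimum 5 at index 0, swap -> [5, 31, 38, 25, 12, 20]
Pass 2: Select minimum 12 at index 4, swap -> [5, 12, 38, 25, 31, 20]
Pass 3: Select minimum 20 at index 5, swap -> [5, 12, 20, 25, 31, 38]
Pass 4: Select minimum 25 at index 3, swap -> [5, 12, 20, 25, 31, 38]


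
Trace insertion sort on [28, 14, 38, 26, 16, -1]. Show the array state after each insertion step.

First element 28 is already 'sorted'
Insert 14: shifted 1 elements -> [14, 28, 38, 26, 16, -1]
Insert 38: shifted 0 elements -> [14, 28, 38, 26, 16, -1]
Insert 26: shifted 2 elements -> [14, 26, 28, 38, 16, -1]
Insert 16: shifted 3 elements -> [14, 16, 26, 28, 38, -1]
Insert -1: shifted 5 elements -> [-1, 14, 16, 26, 28, 38]


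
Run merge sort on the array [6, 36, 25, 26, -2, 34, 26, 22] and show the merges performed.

Divide and conquer:
  Merge [6] + [36] -> [6, 36]
  Merge [25] + [26] -> [25, 26]
  Merge [6, 36] + [25, 26] -> [6, 25, 26, 36]
  Merge [-2] + [34] -> [-2, 34]
  Merge [26] + [22] -> [22, 26]
  Merge [-2, 34] + [22, 26] -> [-2, 22, 26, 34]
  Merge [6, 25, 26, 36] + [-2, 22, 26, 34] -> [-2, 6, 22, 25, 26, 26, 34, 36]


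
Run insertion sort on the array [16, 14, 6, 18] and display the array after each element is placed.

First element 16 is already 'sorted'
Insert 14: shifted 1 elements -> [14, 16, 6, 18]
Insert 6: shifted 2 elements -> [6, 14, 16, 18]
Insert 18: shifted 0 elements -> [6, 14, 16, 18]


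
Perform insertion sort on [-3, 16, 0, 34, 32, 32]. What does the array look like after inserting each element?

First element -3 is already 'sorted'
Insert 16: shifted 0 elements -> [-3, 16, 0, 34, 32, 32]
Insert 0: shifted 1 elements -> [-3, 0, 16, 34, 32, 32]
Insert 34: shifted 0 elements -> [-3, 0, 16, 34, 32, 32]
Insert 32: shifted 1 elements -> [-3, 0, 16, 32, 34, 32]
Insert 32: shifted 1 elements -> [-3, 0, 16, 32, 32, 34]


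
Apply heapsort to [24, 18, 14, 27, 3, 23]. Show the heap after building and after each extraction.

Build heap: [27, 24, 23, 18, 3, 14]
Extract 27: [24, 18, 23, 14, 3, 27]
Extract 24: [23, 18, 3, 14, 24, 27]
Extract 23: [18, 14, 3, 23, 24, 27]
Extract 18: [14, 3, 18, 23, 24, 27]
Extract 14: [3, 14, 18, 23, 24, 27]


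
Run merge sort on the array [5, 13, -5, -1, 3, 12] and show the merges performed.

Divide and conquer:
  Merge [13] + [-5] -> [-5, 13]
  Merge [5] + [-5, 13] -> [-5, 5, 13]
  Merge [3] + [12] -> [3, 12]
  Merge [-1] + [3, 12] -> [-1, 3, 12]
  Merge [-5, 5, 13] + [-1, 3, 12] -> [-5, -1, 3, 5, 12, 13]


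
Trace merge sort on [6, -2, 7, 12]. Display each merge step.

Divide and conquer:
  Merge [6] + [-2] -> [-2, 6]
  Merge [7] + [12] -> [7, 12]
  Merge [-2, 6] + [7, 12] -> [-2, 6, 7, 12]


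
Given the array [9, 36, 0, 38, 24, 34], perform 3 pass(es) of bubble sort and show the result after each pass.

After pass 1: [9, 0, 36, 24, 34, 38] (3 swaps)
After pass 2: [0, 9, 24, 34, 36, 38] (3 swaps)
After pass 3: [0, 9, 24, 34, 36, 38] (0 swaps)
Total swaps: 6


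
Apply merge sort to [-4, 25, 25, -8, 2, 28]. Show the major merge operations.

Divide and conquer:
  Merge [25] + [25] -> [25, 25]
  Merge [-4] + [25, 25] -> [-4, 25, 25]
  Merge [2] + [28] -> [2, 28]
  Merge [-8] + [2, 28] -> [-8, 2, 28]
  Merge [-4, 25, 25] + [-8, 2, 28] -> [-8, -4, 2, 25, 25, 28]


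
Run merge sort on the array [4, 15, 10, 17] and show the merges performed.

Divide and conquer:
  Merge [4] + [15] -> [4, 15]
  Merge [10] + [17] -> [10, 17]
  Merge [4, 15] + [10, 17] -> [4, 10, 15, 17]


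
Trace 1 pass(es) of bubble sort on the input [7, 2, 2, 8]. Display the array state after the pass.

After pass 1: [2, 2, 7, 8] (2 swaps)
Total swaps: 2


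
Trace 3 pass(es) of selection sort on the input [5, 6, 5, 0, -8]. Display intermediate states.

Pass 1: Select minimum -8 at index 4, swap -> [-8, 6, 5, 0, 5]
Pass 2: Select minimum 0 at index 3, swap -> [-8, 0, 5, 6, 5]
Pass 3: Select minimum 5 at index 2, swap -> [-8, 0, 5, 6, 5]


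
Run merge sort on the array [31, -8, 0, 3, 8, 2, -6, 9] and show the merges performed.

Divide and conquer:
  Merge [31] + [-8] -> [-8, 31]
  Merge [0] + [3] -> [0, 3]
  Merge [-8, 31] + [0, 3] -> [-8, 0, 3, 31]
  Merge [8] + [2] -> [2, 8]
  Merge [-6] + [9] -> [-6, 9]
  Merge [2, 8] + [-6, 9] -> [-6, 2, 8, 9]
  Merge [-8, 0, 3, 31] + [-6, 2, 8, 9] -> [-8, -6, 0, 2, 3, 8, 9, 31]


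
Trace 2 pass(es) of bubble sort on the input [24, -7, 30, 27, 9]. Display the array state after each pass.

After pass 1: [-7, 24, 27, 9, 30] (3 swaps)
After pass 2: [-7, 24, 9, 27, 30] (1 swaps)
Total swaps: 4


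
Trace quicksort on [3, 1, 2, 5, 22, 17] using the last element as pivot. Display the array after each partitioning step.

Partition 1: pivot=17 at index 4 -> [3, 1, 2, 5, 17, 22]
Partition 2: pivot=5 at index 3 -> [3, 1, 2, 5, 17, 22]
Partition 3: pivot=2 at index 1 -> [1, 2, 3, 5, 17, 22]


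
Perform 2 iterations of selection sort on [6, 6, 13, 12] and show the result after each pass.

Pass 1: Select minimum 6 at index 0, swap -> [6, 6, 13, 12]
Pass 2: Select minimum 6 at index 1, swap -> [6, 6, 13, 12]


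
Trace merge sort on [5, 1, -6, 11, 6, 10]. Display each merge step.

Divide and conquer:
  Merge [1] + [-6] -> [-6, 1]
  Merge [5] + [-6, 1] -> [-6, 1, 5]
  Merge [6] + [10] -> [6, 10]
  Merge [11] + [6, 10] -> [6, 10, 11]
  Merge [-6, 1, 5] + [6, 10, 11] -> [-6, 1, 5, 6, 10, 11]


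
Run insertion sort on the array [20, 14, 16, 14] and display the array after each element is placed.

First element 20 is already 'sorted'
Insert 14: shifted 1 elements -> [14, 20, 16, 14]
Insert 16: shifted 1 elements -> [14, 16, 20, 14]
Insert 14: shifted 2 elements -> [14, 14, 16, 20]


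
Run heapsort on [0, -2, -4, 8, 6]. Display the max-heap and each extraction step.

Build heap: [8, 6, -4, -2, 0]
Extract 8: [6, 0, -4, -2, 8]
Extract 6: [0, -2, -4, 6, 8]
Extract 0: [-2, -4, 0, 6, 8]
Extract -2: [-4, -2, 0, 6, 8]


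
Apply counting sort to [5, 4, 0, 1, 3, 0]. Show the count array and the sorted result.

Count array: [2, 1, 0, 1, 1, 1]
(count[i] = number of elements equal to i)
Cumulative count: [2, 3, 3, 4, 5, 6]
Sorted: [0, 0, 1, 3, 4, 5]


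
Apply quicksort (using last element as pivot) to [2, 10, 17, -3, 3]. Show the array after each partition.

Partition 1: pivot=3 at index 2 -> [2, -3, 3, 10, 17]
Partition 2: pivot=-3 at index 0 -> [-3, 2, 3, 10, 17]
Partition 3: pivot=17 at index 4 -> [-3, 2, 3, 10, 17]


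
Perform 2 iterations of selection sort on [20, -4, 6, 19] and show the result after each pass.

Pass 1: Select minimum -4 at index 1, swap -> [-4, 20, 6, 19]
Pass 2: Select minimum 6 at index 2, swap -> [-4, 6, 20, 19]


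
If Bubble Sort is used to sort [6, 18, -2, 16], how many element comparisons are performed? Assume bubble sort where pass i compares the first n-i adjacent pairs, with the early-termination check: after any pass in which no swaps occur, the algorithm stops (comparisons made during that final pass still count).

Pass 1: compare adjacent pairs (0,1)..(2,3) = 3 comparison(s), 2 swap(s) -> [6, -2, 16, 18]
Pass 2: compare adjacent pairs (0,1)..(1,2) = 2 comparison(s), 1 swap(s) -> [-2, 6, 16, 18]
Pass 3: compare adjacent pairs (0,1)..(0,1) = 1 comparison(s), 0 swap(s) -> [-2, 6, 16, 18]
No swaps in this pass, so bubble sort stops here.
Total comparisons: 3 + 2 + 1 = 6


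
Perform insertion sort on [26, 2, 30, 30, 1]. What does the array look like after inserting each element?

First element 26 is already 'sorted'
Insert 2: shifted 1 elements -> [2, 26, 30, 30, 1]
Insert 30: shifted 0 elements -> [2, 26, 30, 30, 1]
Insert 30: shifted 0 elements -> [2, 26, 30, 30, 1]
Insert 1: shifted 4 elements -> [1, 2, 26, 30, 30]


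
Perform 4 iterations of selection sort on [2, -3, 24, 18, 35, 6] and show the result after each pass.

Pass 1: Select minimum -3 at index 1, swap -> [-3, 2, 24, 18, 35, 6]
Pass 2: Select minimum 2 at index 1, swap -> [-3, 2, 24, 18, 35, 6]
Pass 3: Select minimum 6 at index 5, swap -> [-3, 2, 6, 18, 35, 24]
Pass 4: Select minimum 18 at index 3, swap -> [-3, 2, 6, 18, 35, 24]


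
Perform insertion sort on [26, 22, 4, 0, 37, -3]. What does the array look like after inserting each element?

First element 26 is already 'sorted'
Insert 22: shifted 1 elements -> [22, 26, 4, 0, 37, -3]
Insert 4: shifted 2 elements -> [4, 22, 26, 0, 37, -3]
Insert 0: shifted 3 elements -> [0, 4, 22, 26, 37, -3]
Insert 37: shifted 0 elements -> [0, 4, 22, 26, 37, -3]
Insert -3: shifted 5 elements -> [-3, 0, 4, 22, 26, 37]


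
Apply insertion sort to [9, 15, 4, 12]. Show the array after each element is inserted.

First element 9 is already 'sorted'
Insert 15: shifted 0 elements -> [9, 15, 4, 12]
Insert 4: shifted 2 elements -> [4, 9, 15, 12]
Insert 12: shifted 1 elements -> [4, 9, 12, 15]


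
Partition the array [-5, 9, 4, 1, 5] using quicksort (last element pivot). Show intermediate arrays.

Partition 1: pivot=5 at index 3 -> [-5, 4, 1, 5, 9]
Partition 2: pivot=1 at index 1 -> [-5, 1, 4, 5, 9]


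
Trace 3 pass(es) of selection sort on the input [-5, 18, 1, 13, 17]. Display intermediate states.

Pass 1: Select minimum -5 at index 0, swap -> [-5, 18, 1, 13, 17]
Pass 2: Select minimum 1 at index 2, swap -> [-5, 1, 18, 13, 17]
Pass 3: Select minimum 13 at index 3, swap -> [-5, 1, 13, 18, 17]


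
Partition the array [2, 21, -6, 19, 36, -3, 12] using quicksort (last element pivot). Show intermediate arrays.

Partition 1: pivot=12 at index 3 -> [2, -6, -3, 12, 36, 21, 19]
Partition 2: pivot=-3 at index 1 -> [-6, -3, 2, 12, 36, 21, 19]
Partition 3: pivot=19 at index 4 -> [-6, -3, 2, 12, 19, 21, 36]
Partition 4: pivot=36 at index 6 -> [-6, -3, 2, 12, 19, 21, 36]


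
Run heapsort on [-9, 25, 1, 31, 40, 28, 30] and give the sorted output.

Build heap: [40, 31, 30, -9, 25, 28, 1]
Extract 40: [31, 25, 30, -9, 1, 28, 40]
Extract 31: [30, 25, 28, -9, 1, 31, 40]
Extract 30: [28, 25, 1, -9, 30, 31, 40]
Extract 28: [25, -9, 1, 28, 30, 31, 40]
Extract 25: [1, -9, 25, 28, 30, 31, 40]
Extract 1: [-9, 1, 25, 28, 30, 31, 40]


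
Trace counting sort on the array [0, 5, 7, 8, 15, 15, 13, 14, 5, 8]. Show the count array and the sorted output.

Count array: [1, 0, 0, 0, 0, 2, 0, 1, 2, 0, 0, 0, 0, 1, 1, 2]
(count[i] = number of elements equal to i)
Cumulative count: [1, 1, 1, 1, 1, 3, 3, 4, 6, 6, 6, 6, 6, 7, 8, 10]
Sorted: [0, 5, 5, 7, 8, 8, 13, 14, 15, 15]


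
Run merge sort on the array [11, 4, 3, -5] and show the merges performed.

Divide and conquer:
  Merge [11] + [4] -> [4, 11]
  Merge [3] + [-5] -> [-5, 3]
  Merge [4, 11] + [-5, 3] -> [-5, 3, 4, 11]


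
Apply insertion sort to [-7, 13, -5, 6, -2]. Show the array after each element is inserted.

First element -7 is already 'sorted'
Insert 13: shifted 0 elements -> [-7, 13, -5, 6, -2]
Insert -5: shifted 1 elements -> [-7, -5, 13, 6, -2]
Insert 6: shifted 1 elements -> [-7, -5, 6, 13, -2]
Insert -2: shifted 2 elements -> [-7, -5, -2, 6, 13]


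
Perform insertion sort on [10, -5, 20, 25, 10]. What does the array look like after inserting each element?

First element 10 is already 'sorted'
Insert -5: shifted 1 elements -> [-5, 10, 20, 25, 10]
Insert 20: shifted 0 elements -> [-5, 10, 20, 25, 10]
Insert 25: shifted 0 elements -> [-5, 10, 20, 25, 10]
Insert 10: shifted 2 elements -> [-5, 10, 10, 20, 25]


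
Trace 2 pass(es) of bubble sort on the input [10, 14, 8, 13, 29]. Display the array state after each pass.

After pass 1: [10, 8, 13, 14, 29] (2 swaps)
After pass 2: [8, 10, 13, 14, 29] (1 swaps)
Total swaps: 3


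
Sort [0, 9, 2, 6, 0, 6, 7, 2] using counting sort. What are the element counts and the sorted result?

Count array: [2, 0, 2, 0, 0, 0, 2, 1, 0, 1]
(count[i] = number of elements equal to i)
Cumulative count: [2, 2, 4, 4, 4, 4, 6, 7, 7, 8]
Sorted: [0, 0, 2, 2, 6, 6, 7, 9]


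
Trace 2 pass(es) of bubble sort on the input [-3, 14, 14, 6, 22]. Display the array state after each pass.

After pass 1: [-3, 14, 6, 14, 22] (1 swaps)
After pass 2: [-3, 6, 14, 14, 22] (1 swaps)
Total swaps: 2


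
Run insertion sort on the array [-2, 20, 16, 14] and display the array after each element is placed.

First element -2 is already 'sorted'
Insert 20: shifted 0 elements -> [-2, 20, 16, 14]
Insert 16: shifted 1 elements -> [-2, 16, 20, 14]
Insert 14: shifted 2 elements -> [-2, 14, 16, 20]


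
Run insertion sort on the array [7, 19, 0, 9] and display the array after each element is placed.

First element 7 is already 'sorted'
Insert 19: shifted 0 elements -> [7, 19, 0, 9]
Insert 0: shifted 2 elements -> [0, 7, 19, 9]
Insert 9: shifted 1 elements -> [0, 7, 9, 19]


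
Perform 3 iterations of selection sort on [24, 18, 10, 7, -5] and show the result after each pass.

Pass 1: Select minimum -5 at index 4, swap -> [-5, 18, 10, 7, 24]
Pass 2: Select minimum 7 at index 3, swap -> [-5, 7, 10, 18, 24]
Pass 3: Select minimum 10 at index 2, swap -> [-5, 7, 10, 18, 24]


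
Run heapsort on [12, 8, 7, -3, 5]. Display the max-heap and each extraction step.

Build heap: [12, 8, 7, -3, 5]
Extract 12: [8, 5, 7, -3, 12]
Extract 8: [7, 5, -3, 8, 12]
Extract 7: [5, -3, 7, 8, 12]
Extract 5: [-3, 5, 7, 8, 12]


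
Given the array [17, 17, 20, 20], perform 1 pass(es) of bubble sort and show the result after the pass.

After pass 1: [17, 17, 20, 20] (0 swaps)
Total swaps: 0


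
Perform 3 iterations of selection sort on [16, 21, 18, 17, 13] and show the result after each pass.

Pass 1: Select minimum 13 at index 4, swap -> [13, 21, 18, 17, 16]
Pass 2: Select minimum 16 at index 4, swap -> [13, 16, 18, 17, 21]
Pass 3: Select minimum 17 at index 3, swap -> [13, 16, 17, 18, 21]


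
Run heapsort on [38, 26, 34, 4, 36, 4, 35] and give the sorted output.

Build heap: [38, 36, 35, 4, 26, 4, 34]
Extract 38: [36, 34, 35, 4, 26, 4, 38]
Extract 36: [35, 34, 4, 4, 26, 36, 38]
Extract 35: [34, 26, 4, 4, 35, 36, 38]
Extract 34: [26, 4, 4, 34, 35, 36, 38]
Extract 26: [4, 4, 26, 34, 35, 36, 38]
Extract 4: [4, 4, 26, 34, 35, 36, 38]


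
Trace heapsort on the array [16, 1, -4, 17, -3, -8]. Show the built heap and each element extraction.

Build heap: [17, 16, -4, 1, -3, -8]
Extract 17: [16, 1, -4, -8, -3, 17]
Extract 16: [1, -3, -4, -8, 16, 17]
Extract 1: [-3, -8, -4, 1, 16, 17]
Extract -3: [-4, -8, -3, 1, 16, 17]
Extract -4: [-8, -4, -3, 1, 16, 17]


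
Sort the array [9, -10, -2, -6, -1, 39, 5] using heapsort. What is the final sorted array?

Build heap: [39, -1, 9, -6, -10, -2, 5]
Extract 39: [9, -1, 5, -6, -10, -2, 39]
Extract 9: [5, -1, -2, -6, -10, 9, 39]
Extract 5: [-1, -6, -2, -10, 5, 9, 39]
Extract -1: [-2, -6, -10, -1, 5, 9, 39]
Extract -2: [-6, -10, -2, -1, 5, 9, 39]
Extract -6: [-10, -6, -2, -1, 5, 9, 39]


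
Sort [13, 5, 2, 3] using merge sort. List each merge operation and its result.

Divide and conquer:
  Merge [13] + [5] -> [5, 13]
  Merge [2] + [3] -> [2, 3]
  Merge [5, 13] + [2, 3] -> [2, 3, 5, 13]


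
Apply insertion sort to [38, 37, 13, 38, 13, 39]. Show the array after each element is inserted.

First element 38 is already 'sorted'
Insert 37: shifted 1 elements -> [37, 38, 13, 38, 13, 39]
Insert 13: shifted 2 elements -> [13, 37, 38, 38, 13, 39]
Insert 38: shifted 0 elements -> [13, 37, 38, 38, 13, 39]
Insert 13: shifted 3 elements -> [13, 13, 37, 38, 38, 39]
Insert 39: shifted 0 elements -> [13, 13, 37, 38, 38, 39]


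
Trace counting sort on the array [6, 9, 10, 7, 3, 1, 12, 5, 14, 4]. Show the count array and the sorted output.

Count array: [0, 1, 0, 1, 1, 1, 1, 1, 0, 1, 1, 0, 1, 0, 1]
(count[i] = number of elements equal to i)
Cumulative count: [0, 1, 1, 2, 3, 4, 5, 6, 6, 7, 8, 8, 9, 9, 10]
Sorted: [1, 3, 4, 5, 6, 7, 9, 10, 12, 14]


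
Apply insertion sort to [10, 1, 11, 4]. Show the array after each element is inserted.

First element 10 is already 'sorted'
Insert 1: shifted 1 elements -> [1, 10, 11, 4]
Insert 11: shifted 0 elements -> [1, 10, 11, 4]
Insert 4: shifted 2 elements -> [1, 4, 10, 11]


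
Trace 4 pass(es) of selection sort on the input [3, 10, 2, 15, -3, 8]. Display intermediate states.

Pass 1: Select minimum -3 at index 4, swap -> [-3, 10, 2, 15, 3, 8]
Pass 2: Select minimum 2 at index 2, swap -> [-3, 2, 10, 15, 3, 8]
Pass 3: Select minimum 3 at index 4, swap -> [-3, 2, 3, 15, 10, 8]
Pass 4: Select minimum 8 at index 5, swap -> [-3, 2, 3, 8, 10, 15]


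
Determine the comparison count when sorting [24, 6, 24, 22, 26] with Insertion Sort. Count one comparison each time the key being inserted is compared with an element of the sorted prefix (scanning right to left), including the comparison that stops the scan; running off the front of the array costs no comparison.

Insert 6: 24 > 6 (shift), reached front = 1 comparison(s) -> [6, 24, 24, 22, 26]
Insert 24: 24 <= 24 (stop) = 1 comparison(s) -> [6, 24, 24, 22, 26]
Insert 22: 24 > 22 (shift), 24 > 22 (shift), 6 <= 22 (stop) = 3 comparison(s) -> [6, 22, 24, 24, 26]
Insert 26: 24 <= 26 (stop) = 1 comparison(s) -> [6, 22, 24, 24, 26]
Total comparisons: 1 + 1 + 3 + 1 = 6


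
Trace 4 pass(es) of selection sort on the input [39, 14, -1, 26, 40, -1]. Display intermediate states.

Pass 1: Select minimum -1 at index 2, swap -> [-1, 14, 39, 26, 40, -1]
Pass 2: Select minimum -1 at index 5, swap -> [-1, -1, 39, 26, 40, 14]
Pass 3: Select minimum 14 at index 5, swap -> [-1, -1, 14, 26, 40, 39]
Pass 4: Select minimum 26 at index 3, swap -> [-1, -1, 14, 26, 40, 39]


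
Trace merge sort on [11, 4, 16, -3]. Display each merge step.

Divide and conquer:
  Merge [11] + [4] -> [4, 11]
  Merge [16] + [-3] -> [-3, 16]
  Merge [4, 11] + [-3, 16] -> [-3, 4, 11, 16]


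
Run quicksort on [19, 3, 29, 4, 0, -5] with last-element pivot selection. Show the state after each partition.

Partition 1: pivot=-5 at index 0 -> [-5, 3, 29, 4, 0, 19]
Partition 2: pivot=19 at index 4 -> [-5, 3, 4, 0, 19, 29]
Partition 3: pivot=0 at index 1 -> [-5, 0, 4, 3, 19, 29]
Partition 4: pivot=3 at index 2 -> [-5, 0, 3, 4, 19, 29]


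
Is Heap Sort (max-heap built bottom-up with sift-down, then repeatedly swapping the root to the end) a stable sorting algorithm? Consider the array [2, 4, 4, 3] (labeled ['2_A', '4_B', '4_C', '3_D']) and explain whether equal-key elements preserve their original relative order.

Trace Heap Sort on the labeled array (the key is the number; the letter only tracks identity):
  Build max-heap: [4_B, 3_D, 4_C, 2_A]
  Swap root 4_B to index 3, re-heapify first 3 -> [4_C, 3_D, 2_A, 4_B]
  Swap root 4_C to index 2, re-heapify first 2 -> [3_D, 2_A, 4_C, 4_B]
  Swap root 3_D to index 1, re-heapify first 1 -> [2_A, 3_D, 4_C, 4_B]
Final order: [2_A, 3_D, 4_C, 4_B]
Equal keys:
  value 4: originally 4_B, 4_C; after sorting 4_C, 4_B -> order changed
Equal keys were reordered, so Heap Sort is not stable: heap construction and root-to-end swaps move elements without regard to the original order of equal keys. (One such input is enough; an unstable sort may happen to preserve order on other inputs, but it gives no guarantee.)
Answer: Not stable


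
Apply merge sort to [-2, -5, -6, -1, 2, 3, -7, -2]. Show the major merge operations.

Divide and conquer:
  Merge [-2] + [-5] -> [-5, -2]
  Merge [-6] + [-1] -> [-6, -1]
  Merge [-5, -2] + [-6, -1] -> [-6, -5, -2, -1]
  Merge [2] + [3] -> [2, 3]
  Merge [-7] + [-2] -> [-7, -2]
  Merge [2, 3] + [-7, -2] -> [-7, -2, 2, 3]
  Merge [-6, -5, -2, -1] + [-7, -2, 2, 3] -> [-7, -6, -5, -2, -2, -1, 2, 3]


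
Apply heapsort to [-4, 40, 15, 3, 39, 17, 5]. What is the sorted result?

Build heap: [40, 39, 17, 3, -4, 15, 5]
Extract 40: [39, 5, 17, 3, -4, 15, 40]
Extract 39: [17, 5, 15, 3, -4, 39, 40]
Extract 17: [15, 5, -4, 3, 17, 39, 40]
Extract 15: [5, 3, -4, 15, 17, 39, 40]
Extract 5: [3, -4, 5, 15, 17, 39, 40]
Extract 3: [-4, 3, 5, 15, 17, 39, 40]


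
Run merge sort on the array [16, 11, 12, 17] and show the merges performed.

Divide and conquer:
  Merge [16] + [11] -> [11, 16]
  Merge [12] + [17] -> [12, 17]
  Merge [11, 16] + [12, 17] -> [11, 12, 16, 17]


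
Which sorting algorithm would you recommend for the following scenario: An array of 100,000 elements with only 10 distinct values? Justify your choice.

Best choice: 3-way quicksort or Counting sort
Reason: 3-way (Dutch national flag) partitioning groups every copy of the pivot together, so with only d=10 distinct keys quicksort finishes in O(n log d) expected time, which is effectively linear; counting sort runs in O(n + k) where k is the size of the key range (not the number of distinct values), so it is linear when the 10 values are integers drawn from a small known range


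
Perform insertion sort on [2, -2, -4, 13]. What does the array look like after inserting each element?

First element 2 is already 'sorted'
Insert -2: shifted 1 elements -> [-2, 2, -4, 13]
Insert -4: shifted 2 elements -> [-4, -2, 2, 13]
Insert 13: shifted 0 elements -> [-4, -2, 2, 13]


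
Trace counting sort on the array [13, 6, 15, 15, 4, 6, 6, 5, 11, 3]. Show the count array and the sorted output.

Count array: [0, 0, 0, 1, 1, 1, 3, 0, 0, 0, 0, 1, 0, 1, 0, 2]
(count[i] = number of elements equal to i)
Cumulative count: [0, 0, 0, 1, 2, 3, 6, 6, 6, 6, 6, 7, 7, 8, 8, 10]
Sorted: [3, 4, 5, 6, 6, 6, 11, 13, 15, 15]


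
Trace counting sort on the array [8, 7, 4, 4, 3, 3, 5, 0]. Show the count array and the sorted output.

Count array: [1, 0, 0, 2, 2, 1, 0, 1, 1]
(count[i] = number of elements equal to i)
Cumulative count: [1, 1, 1, 3, 5, 6, 6, 7, 8]
Sorted: [0, 3, 3, 4, 4, 5, 7, 8]


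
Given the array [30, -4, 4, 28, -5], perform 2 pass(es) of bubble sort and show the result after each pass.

After pass 1: [-4, 4, 28, -5, 30] (4 swaps)
After pass 2: [-4, 4, -5, 28, 30] (1 swaps)
Total swaps: 5


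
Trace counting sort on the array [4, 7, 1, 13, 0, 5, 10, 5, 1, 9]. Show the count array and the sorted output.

Count array: [1, 2, 0, 0, 1, 2, 0, 1, 0, 1, 1, 0, 0, 1]
(count[i] = number of elements equal to i)
Cumulative count: [1, 3, 3, 3, 4, 6, 6, 7, 7, 8, 9, 9, 9, 10]
Sorted: [0, 1, 1, 4, 5, 5, 7, 9, 10, 13]


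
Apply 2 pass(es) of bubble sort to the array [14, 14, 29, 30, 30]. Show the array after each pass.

After pass 1: [14, 14, 29, 30, 30] (0 swaps)
After pass 2: [14, 14, 29, 30, 30] (0 swaps)
Total swaps: 0


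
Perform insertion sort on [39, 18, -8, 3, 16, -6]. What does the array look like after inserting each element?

First element 39 is already 'sorted'
Insert 18: shifted 1 elements -> [18, 39, -8, 3, 16, -6]
Insert -8: shifted 2 elements -> [-8, 18, 39, 3, 16, -6]
Insert 3: shifted 2 elements -> [-8, 3, 18, 39, 16, -6]
Insert 16: shifted 2 elements -> [-8, 3, 16, 18, 39, -6]
Insert -6: shifted 4 elements -> [-8, -6, 3, 16, 18, 39]


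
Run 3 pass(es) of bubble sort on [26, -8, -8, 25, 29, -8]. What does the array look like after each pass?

After pass 1: [-8, -8, 25, 26, -8, 29] (4 swaps)
After pass 2: [-8, -8, 25, -8, 26, 29] (1 swaps)
After pass 3: [-8, -8, -8, 25, 26, 29] (1 swaps)
Total swaps: 6


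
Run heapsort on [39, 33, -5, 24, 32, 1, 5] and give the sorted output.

Build heap: [39, 33, 5, 24, 32, 1, -5]
Extract 39: [33, 32, 5, 24, -5, 1, 39]
Extract 33: [32, 24, 5, 1, -5, 33, 39]
Extract 32: [24, 1, 5, -5, 32, 33, 39]
Extract 24: [5, 1, -5, 24, 32, 33, 39]
Extract 5: [1, -5, 5, 24, 32, 33, 39]
Extract 1: [-5, 1, 5, 24, 32, 33, 39]


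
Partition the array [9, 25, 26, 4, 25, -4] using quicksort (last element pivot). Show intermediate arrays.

Partition 1: pivot=-4 at index 0 -> [-4, 25, 26, 4, 25, 9]
Partition 2: pivot=9 at index 2 -> [-4, 4, 9, 25, 25, 26]
Partition 3: pivot=26 at index 5 -> [-4, 4, 9, 25, 25, 26]
Partition 4: pivot=25 at index 4 -> [-4, 4, 9, 25, 25, 26]


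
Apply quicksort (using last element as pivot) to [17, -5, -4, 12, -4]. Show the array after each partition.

Partition 1: pivot=-4 at index 2 -> [-5, -4, -4, 12, 17]
Partition 2: pivot=-4 at index 1 -> [-5, -4, -4, 12, 17]
Partition 3: pivot=17 at index 4 -> [-5, -4, -4, 12, 17]


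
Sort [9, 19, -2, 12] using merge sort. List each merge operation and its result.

Divide and conquer:
  Merge [9] + [19] -> [9, 19]
  Merge [-2] + [12] -> [-2, 12]
  Merge [9, 19] + [-2, 12] -> [-2, 9, 12, 19]


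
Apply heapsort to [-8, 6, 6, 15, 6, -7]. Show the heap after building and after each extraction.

Build heap: [15, 6, 6, -8, 6, -7]
Extract 15: [6, 6, 6, -8, -7, 15]
Extract 6: [6, -7, 6, -8, 6, 15]
Extract 6: [6, -7, -8, 6, 6, 15]
Extract 6: [-7, -8, 6, 6, 6, 15]
Extract -7: [-8, -7, 6, 6, 6, 15]


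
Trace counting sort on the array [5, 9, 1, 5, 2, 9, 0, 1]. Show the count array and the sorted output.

Count array: [1, 2, 1, 0, 0, 2, 0, 0, 0, 2]
(count[i] = number of elements equal to i)
Cumulative count: [1, 3, 4, 4, 4, 6, 6, 6, 6, 8]
Sorted: [0, 1, 1, 2, 5, 5, 9, 9]


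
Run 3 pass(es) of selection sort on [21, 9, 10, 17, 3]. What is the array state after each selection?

Pass 1: Select minimum 3 at index 4, swap -> [3, 9, 10, 17, 21]
Pass 2: Select minimum 9 at index 1, swap -> [3, 9, 10, 17, 21]
Pass 3: Select minimum 10 at index 2, swap -> [3, 9, 10, 17, 21]


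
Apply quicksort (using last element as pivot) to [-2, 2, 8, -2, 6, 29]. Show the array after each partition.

Partition 1: pivot=29 at index 5 -> [-2, 2, 8, -2, 6, 29]
Partition 2: pivot=6 at index 3 -> [-2, 2, -2, 6, 8, 29]
Partition 3: pivot=-2 at index 1 -> [-2, -2, 2, 6, 8, 29]


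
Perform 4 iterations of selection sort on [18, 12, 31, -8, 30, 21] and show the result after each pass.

Pass 1: Select minimum -8 at index 3, swap -> [-8, 12, 31, 18, 30, 21]
Pass 2: Select minimum 12 at index 1, swap -> [-8, 12, 31, 18, 30, 21]
Pass 3: Select minimum 18 at index 3, swap -> [-8, 12, 18, 31, 30, 21]
Pass 4: Select minimum 21 at index 5, swap -> [-8, 12, 18, 21, 30, 31]


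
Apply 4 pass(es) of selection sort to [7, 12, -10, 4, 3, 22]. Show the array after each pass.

Pass 1: Select minimum -10 at index 2, swap -> [-10, 12, 7, 4, 3, 22]
Pass 2: Select minimum 3 at index 4, swap -> [-10, 3, 7, 4, 12, 22]
Pass 3: Select minimum 4 at index 3, swap -> [-10, 3, 4, 7, 12, 22]
Pass 4: Select minimum 7 at index 3, swap -> [-10, 3, 4, 7, 12, 22]


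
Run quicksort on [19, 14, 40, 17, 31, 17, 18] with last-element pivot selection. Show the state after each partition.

Partition 1: pivot=18 at index 3 -> [14, 17, 17, 18, 31, 40, 19]
Partition 2: pivot=17 at index 2 -> [14, 17, 17, 18, 31, 40, 19]
Partition 3: pivot=17 at index 1 -> [14, 17, 17, 18, 31, 40, 19]
Partition 4: pivot=19 at index 4 -> [14, 17, 17, 18, 19, 40, 31]
Partition 5: pivot=31 at index 5 -> [14, 17, 17, 18, 19, 31, 40]


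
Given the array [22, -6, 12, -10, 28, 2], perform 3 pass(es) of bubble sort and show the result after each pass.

After pass 1: [-6, 12, -10, 22, 2, 28] (4 swaps)
After pass 2: [-6, -10, 12, 2, 22, 28] (2 swaps)
After pass 3: [-10, -6, 2, 12, 22, 28] (2 swaps)
Total swaps: 8


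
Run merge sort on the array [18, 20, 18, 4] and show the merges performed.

Divide and conquer:
  Merge [18] + [20] -> [18, 20]
  Merge [18] + [4] -> [4, 18]
  Merge [18, 20] + [4, 18] -> [4, 18, 18, 20]


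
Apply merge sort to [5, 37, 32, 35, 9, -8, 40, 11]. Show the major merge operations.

Divide and conquer:
  Merge [5] + [37] -> [5, 37]
  Merge [32] + [35] -> [32, 35]
  Merge [5, 37] + [32, 35] -> [5, 32, 35, 37]
  Merge [9] + [-8] -> [-8, 9]
  Merge [40] + [11] -> [11, 40]
  Merge [-8, 9] + [11, 40] -> [-8, 9, 11, 40]
  Merge [5, 32, 35, 37] + [-8, 9, 11, 40] -> [-8, 5, 9, 11, 32, 35, 37, 40]


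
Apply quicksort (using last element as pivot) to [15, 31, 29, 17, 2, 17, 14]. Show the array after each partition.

Partition 1: pivot=14 at index 1 -> [2, 14, 29, 17, 15, 17, 31]
Partition 2: pivot=31 at index 6 -> [2, 14, 29, 17, 15, 17, 31]
Partition 3: pivot=17 at index 4 -> [2, 14, 17, 15, 17, 29, 31]
Partition 4: pivot=15 at index 2 -> [2, 14, 15, 17, 17, 29, 31]


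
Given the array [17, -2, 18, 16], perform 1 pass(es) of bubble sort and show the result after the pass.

After pass 1: [-2, 17, 16, 18] (2 swaps)
Total swaps: 2


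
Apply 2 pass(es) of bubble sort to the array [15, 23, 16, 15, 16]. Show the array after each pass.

After pass 1: [15, 16, 15, 16, 23] (3 swaps)
After pass 2: [15, 15, 16, 16, 23] (1 swaps)
Total swaps: 4


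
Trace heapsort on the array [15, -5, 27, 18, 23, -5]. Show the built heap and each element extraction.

Build heap: [27, 23, 15, 18, -5, -5]
Extract 27: [23, 18, 15, -5, -5, 27]
Extract 23: [18, -5, 15, -5, 23, 27]
Extract 18: [15, -5, -5, 18, 23, 27]
Extract 15: [-5, -5, 15, 18, 23, 27]
Extract -5: [-5, -5, 15, 18, 23, 27]
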